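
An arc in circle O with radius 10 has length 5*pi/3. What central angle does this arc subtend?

The full circumference is 2πr = 20*pi.
The arc is 5*pi/3 / 20*pi = 1/12 of the full circle.
So the central angle = 1/12 × 360° = 30°.

30°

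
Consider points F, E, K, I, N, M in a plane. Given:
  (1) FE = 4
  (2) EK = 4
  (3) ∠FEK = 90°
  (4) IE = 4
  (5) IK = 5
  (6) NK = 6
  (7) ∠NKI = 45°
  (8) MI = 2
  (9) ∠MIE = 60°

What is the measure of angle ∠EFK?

Step 1: By the law of cosines on triangle FEK: FK² = 4² + 4² − 2·4·4·cos(90°) = 32, so FK = 4·√2.
Step 2: By the inverse law of cosines on triangle EFK: cos(∠EFK) = (4² + (4·√2)² − 4²) / (2·4·4·√2) = 32/45.25 = 0.7071, so ∠EFK = 45°.

Therefore, the measure of angle ∠EFK = 45°.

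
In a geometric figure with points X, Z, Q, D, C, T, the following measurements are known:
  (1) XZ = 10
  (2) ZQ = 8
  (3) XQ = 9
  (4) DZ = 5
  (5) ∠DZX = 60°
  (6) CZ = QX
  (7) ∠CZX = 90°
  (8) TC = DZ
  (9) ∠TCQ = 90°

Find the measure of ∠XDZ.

Step 1: By the law of cosines on triangle DZX: DX² = 5² + 10² − 2·5·10·cos(60°) = 75, so DX = 5·√3.
Step 2: By the inverse law of cosines on triangle XDZ: cos(∠XDZ) = ((5·√3)² + 5² − 10²) / (2·5·√3·5) = 0/86.6 = 0, so ∠XDZ = 90°.

Therefore, the measure of angle ∠XDZ = 90°.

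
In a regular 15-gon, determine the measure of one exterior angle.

Each exterior angle of a regular n-gon is 360 / n.
For n = 15: 360 / 15 = 24 degrees.

24 degrees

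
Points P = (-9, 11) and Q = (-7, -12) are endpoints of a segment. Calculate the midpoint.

M = ((x₁ + x₂)/2, (y₁ + y₂)/2)
= ((-9 + -7)/2, (11 + -12)/2)
= (-16/2, -1/2) = (-8, -1/2)

(-8, -1/2)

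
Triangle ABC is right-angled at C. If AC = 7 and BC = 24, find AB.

By the Pythagorean theorem: AB^2 = AC^2 + BC^2
AB^2 = 7^2 + 24^2 = 49 + 576 = 625
AB = sqrt(625) = 25

25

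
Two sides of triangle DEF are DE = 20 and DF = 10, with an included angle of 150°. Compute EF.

Law of cosines: EF^2 = 20^2 + 10^2 - 2(20)(10)cos(150°) = 200*sqrt(3) + 500, so EF = 10*sqrt(2*sqrt(3) + 5).

10*sqrt(2*sqrt(3) + 5)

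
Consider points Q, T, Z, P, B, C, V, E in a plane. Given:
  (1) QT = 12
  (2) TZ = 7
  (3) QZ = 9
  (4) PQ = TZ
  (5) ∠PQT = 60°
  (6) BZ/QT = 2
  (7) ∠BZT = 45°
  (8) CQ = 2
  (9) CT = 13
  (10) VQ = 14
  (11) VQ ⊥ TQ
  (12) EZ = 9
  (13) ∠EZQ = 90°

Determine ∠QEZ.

Step 1: By the law of cosines on triangle EZQ: EQ² = 9² + 9² − 2·9·9·cos(90°) = 162, so EQ = 9·√2.
Step 2: By the inverse law of cosines on triangle QEZ: cos(∠QEZ) = ((9·√2)² + 9² − 9²) / (2·9·√2·9) = 162/229.1 = 0.7071, so ∠QEZ = 45°.

Therefore, the measure of angle ∠QEZ = 45°.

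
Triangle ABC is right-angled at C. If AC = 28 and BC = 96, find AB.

In a right triangle, the square of the hypotenuse equals the sum of the squares of the two legs.
The legs are 28 and 96, so the hypotenuse = sqrt(784 + 9216) = sqrt(10000) = 100.

100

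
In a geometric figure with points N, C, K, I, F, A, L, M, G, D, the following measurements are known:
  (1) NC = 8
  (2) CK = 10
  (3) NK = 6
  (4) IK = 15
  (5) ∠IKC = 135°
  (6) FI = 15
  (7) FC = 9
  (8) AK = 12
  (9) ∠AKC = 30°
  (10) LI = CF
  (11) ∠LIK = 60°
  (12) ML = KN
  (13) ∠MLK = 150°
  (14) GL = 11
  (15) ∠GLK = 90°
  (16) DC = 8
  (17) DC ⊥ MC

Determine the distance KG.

From the given relations: LI = CF = 9.
Step 1: By the law of cosines on triangle LIK: LK² = 9² + 15² − 2·9·15·cos(60°) = 171, so LK = 3·√19.
Step 2: By the law of cosines on triangle KLG: KG² = (3·√19)² + 11² − 2·3·√19·11·cos(90°) = 292, so KG = 2·√73.

Therefore, the length of KG = 2·√73.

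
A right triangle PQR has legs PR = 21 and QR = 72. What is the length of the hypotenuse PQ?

By the Pythagorean theorem: PQ^2 = PR^2 + QR^2
PQ^2 = 21^2 + 72^2 = 441 + 5184 = 5625
PQ = sqrt(5625) = 75

75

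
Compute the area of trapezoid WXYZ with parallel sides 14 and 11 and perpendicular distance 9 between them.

Area of a trapezoid = (base1 + base2) * height / 2
Area = (14 + 11) * 9 / 2
Area = 25 * 9 / 2
Area = 225 / 2
Area = 225/2

225/2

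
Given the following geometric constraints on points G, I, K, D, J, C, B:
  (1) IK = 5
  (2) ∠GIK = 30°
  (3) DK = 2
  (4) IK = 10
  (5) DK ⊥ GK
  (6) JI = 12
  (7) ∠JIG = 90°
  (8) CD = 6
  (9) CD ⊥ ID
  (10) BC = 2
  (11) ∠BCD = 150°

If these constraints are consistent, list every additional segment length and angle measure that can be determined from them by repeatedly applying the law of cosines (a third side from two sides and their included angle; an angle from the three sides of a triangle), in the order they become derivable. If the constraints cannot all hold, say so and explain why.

These constraints are not satisfiable: (1) IK = 5 and (4) IK = 10 assign two different lengths to the same segment. No planar figure meets all of them, so nothing further can be derived.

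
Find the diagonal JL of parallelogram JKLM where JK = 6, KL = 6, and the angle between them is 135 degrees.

Law of cosines: d^2 = 6^2 + 6^2 - 2(6)(6)cos(135°) = 36*sqrt(2) + 72, so d = 6*sqrt(sqrt(2) + 2).

6*sqrt(sqrt(2) + 2)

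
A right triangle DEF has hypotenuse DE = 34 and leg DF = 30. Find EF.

By the Pythagorean theorem: EF^2 = DE^2 - DF^2
EF^2 = 34^2 - 30^2 = 1156 - 900 = 256
EF = sqrt(256) = 16

16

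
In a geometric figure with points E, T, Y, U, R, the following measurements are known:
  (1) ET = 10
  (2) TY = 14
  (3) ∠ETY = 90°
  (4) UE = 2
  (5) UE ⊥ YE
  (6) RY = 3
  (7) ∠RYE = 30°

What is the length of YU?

Step 1: By the law of cosines on triangle ETY: EY² = 10² + 14² − 2·10·14·cos(90°) = 296, so EY = 2·√74.
Step 2: By the law of cosines on triangle YEU: YU² = (2·√74)² + 2² − 2·2·√74·2·cos(90°) = 300, so YU = 10·√3.

Therefore, the length of YU = 10·√3.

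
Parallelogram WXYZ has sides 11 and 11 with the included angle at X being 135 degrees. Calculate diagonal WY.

Law of cosines: d^2 = 11^2 + 11^2 - 2(11)(11)cos(135°) = 121*sqrt(2) + 242, so d = 11*sqrt(sqrt(2) + 2).

11*sqrt(sqrt(2) + 2)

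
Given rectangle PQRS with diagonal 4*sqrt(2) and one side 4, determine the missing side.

Using the Pythagorean theorem: d^2 = a^2 + b^2
b^2 = d^2 - a^2
b^2 = 32 - 16
b^2 = 16
b = sqrt(16) = 4

4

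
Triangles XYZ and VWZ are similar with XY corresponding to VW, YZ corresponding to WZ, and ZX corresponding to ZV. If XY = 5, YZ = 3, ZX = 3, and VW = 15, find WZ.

Since the triangles are similar, the ratio of corresponding sides is constant.
Scale factor k = VW / XY = 15 / 5 = 3
WZ = k * YZ = 3 * 3 = 9

9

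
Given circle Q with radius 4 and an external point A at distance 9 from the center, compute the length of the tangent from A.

tangent = √(d² - r²) = √(9² - 4²) = √(81 - 16) = √65 = sqrt(65)

sqrt(65)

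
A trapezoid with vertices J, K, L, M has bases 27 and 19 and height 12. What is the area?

Area = (27 + 19) * 12 / 2 = 552 / 2 = 276

276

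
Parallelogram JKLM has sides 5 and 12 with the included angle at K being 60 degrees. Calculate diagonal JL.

Using the law of cosines:
d^2 = 5^2 + 12^2 - 2(5)(12)cos(60 degrees)
d^2 = 25 + 144 - 120*1/2
d^2 = 109
d = sqrt(109)

sqrt(109)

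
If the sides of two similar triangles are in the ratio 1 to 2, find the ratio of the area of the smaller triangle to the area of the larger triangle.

Area scales with the square of linear dimensions. If every length is multiplied by 1/2, then the area is multiplied by (1/2)^2 = 1/4.
The area ratio is 1:4.

1:4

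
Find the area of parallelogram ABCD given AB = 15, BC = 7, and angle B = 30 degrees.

Area = 15 * 7 * sin(30°) = 105 * 1/2 = 105/2

105/2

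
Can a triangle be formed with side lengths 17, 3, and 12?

The longest side is 17. The other two sides sum to 3 + 12 = 15.
Since 15 ≤ 17, the two shorter sides cannot reach around to close the triangle.

No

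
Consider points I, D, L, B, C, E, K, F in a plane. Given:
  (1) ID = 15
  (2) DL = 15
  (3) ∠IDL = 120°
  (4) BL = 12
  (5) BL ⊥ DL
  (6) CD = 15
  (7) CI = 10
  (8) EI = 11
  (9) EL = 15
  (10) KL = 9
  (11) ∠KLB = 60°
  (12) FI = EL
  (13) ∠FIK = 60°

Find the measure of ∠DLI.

Step 1: By the law of cosines on triangle LDI: LI² = 15² + 15² − 2·15·15·cos(120°) = 675, so LI = 15·√3.
Step 2: By the inverse law of cosines on triangle DLI: cos(∠DLI) = (15² + (15·√3)² − 15²) / (2·15·15·√3) = 675/779.42 = 0.866, so ∠DLI = 30°.

Therefore, the measure of angle ∠DLI = 30°.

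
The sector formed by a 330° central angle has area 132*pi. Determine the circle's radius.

The sector covers 330°/360° = 11/12 of the full circle.
Full circle area = 132*pi / 11/12 = 144*pi.
Since full area = πr², we get r² = 144*pi/π = 144, so r = 12.

12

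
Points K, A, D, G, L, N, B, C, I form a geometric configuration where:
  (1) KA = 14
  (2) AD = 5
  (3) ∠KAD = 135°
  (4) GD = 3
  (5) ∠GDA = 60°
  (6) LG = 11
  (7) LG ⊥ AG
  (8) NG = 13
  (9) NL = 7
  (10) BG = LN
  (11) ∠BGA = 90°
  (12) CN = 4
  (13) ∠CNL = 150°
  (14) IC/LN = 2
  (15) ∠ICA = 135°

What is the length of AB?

From the given relations: BG = LN = 7.
Step 1: By the law of cosines on triangle GDA: GA² = 3² + 5² − 2·3·5·cos(60°) = 19, so GA = √19.
Step 2: By the law of cosines on triangle AGB: AB² = √19² + 7² − 2·√19·7·cos(90°) = 68, so AB = 2·√17.

Therefore, the length of AB = 2·√17.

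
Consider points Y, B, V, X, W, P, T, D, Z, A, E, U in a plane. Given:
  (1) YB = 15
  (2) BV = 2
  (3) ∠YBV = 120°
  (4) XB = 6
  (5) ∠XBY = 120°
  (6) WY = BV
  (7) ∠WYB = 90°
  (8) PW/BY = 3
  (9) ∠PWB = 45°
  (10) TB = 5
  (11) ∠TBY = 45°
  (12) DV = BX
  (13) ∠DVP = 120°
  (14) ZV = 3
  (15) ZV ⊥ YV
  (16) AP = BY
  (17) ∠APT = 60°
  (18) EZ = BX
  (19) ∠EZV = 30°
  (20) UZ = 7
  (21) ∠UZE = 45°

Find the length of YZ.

Step 1: By the law of cosines on triangle VBY: VY² = 2² + 15² − 2·2·15·cos(120°) = 259, so VY ≈ 16.09.
Step 2: By the law of cosines on triangle YVZ: YZ² = 16.09² + 3² − 2·16.09·3·cos(90°) = 268, so YZ = 2·√67.

Therefore, the length of YZ = 2·√67.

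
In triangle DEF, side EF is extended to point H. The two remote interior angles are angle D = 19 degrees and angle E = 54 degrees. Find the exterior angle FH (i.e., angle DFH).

Exterior angle = 19 + 54 = 73 degrees (exterior angle theorem).

73 degrees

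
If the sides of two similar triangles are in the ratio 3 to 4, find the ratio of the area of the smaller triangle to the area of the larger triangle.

Area scales with the square of linear dimensions. If every length is multiplied by 3/4, then the area is multiplied by (3/4)^2 = 9/16.
The area ratio is 9:16.

9:16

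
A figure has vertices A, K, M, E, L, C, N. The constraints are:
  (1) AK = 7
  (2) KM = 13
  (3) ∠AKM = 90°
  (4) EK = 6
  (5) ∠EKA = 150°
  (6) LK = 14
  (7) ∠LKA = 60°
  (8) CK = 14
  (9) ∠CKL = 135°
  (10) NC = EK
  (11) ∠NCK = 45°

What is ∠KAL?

Step 1: By the law of cosines on triangle AKL: AL² = 7² + 14² − 2·7·14·cos(60°) = 147, so AL = 7·√3.
Step 2: By the inverse law of cosines on triangle KAL: cos(∠KAL) = (7² + (7·√3)² − 14²) / (2·7·7·√3) = 0/169.74 = 0, so ∠KAL = 90°.

Therefore, the measure of angle ∠KAL = 90°.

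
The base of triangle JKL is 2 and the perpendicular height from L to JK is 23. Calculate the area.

Area = (1/2) * base * height
Area = (1/2) * 2 * 23
Area = 23

23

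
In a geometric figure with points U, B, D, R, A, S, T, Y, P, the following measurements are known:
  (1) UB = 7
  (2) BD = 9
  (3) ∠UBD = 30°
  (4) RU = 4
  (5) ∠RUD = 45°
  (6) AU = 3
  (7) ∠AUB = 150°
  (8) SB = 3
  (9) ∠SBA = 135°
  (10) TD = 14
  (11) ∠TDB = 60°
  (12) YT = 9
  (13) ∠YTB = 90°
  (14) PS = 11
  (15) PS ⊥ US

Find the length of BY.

Step 1: By the law of cosines on triangle BDT: BT² = 9² + 14² − 2·9·14·cos(60°) = 151, so BT = √151.
Step 2: By the law of cosines on triangle BTY: BY² = √151² + 9² − 2·√151·9·cos(90°) = 232, so BY = 2·√58.

Therefore, the length of BY = 2·√58.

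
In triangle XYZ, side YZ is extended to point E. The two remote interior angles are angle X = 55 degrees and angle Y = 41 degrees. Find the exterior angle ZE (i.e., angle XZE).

Exterior angle = 55 + 41 = 96 degrees (exterior angle theorem).

96 degrees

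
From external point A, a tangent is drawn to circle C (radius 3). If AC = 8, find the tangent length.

Let T be the point of tangency. Then CT ⊥ AT (radius ⊥ tangent).
In right triangle CTA: CA² = CT² + AT²
8² = 3² + AT²
AT² = 55, AT = sqrt(55)

sqrt(55)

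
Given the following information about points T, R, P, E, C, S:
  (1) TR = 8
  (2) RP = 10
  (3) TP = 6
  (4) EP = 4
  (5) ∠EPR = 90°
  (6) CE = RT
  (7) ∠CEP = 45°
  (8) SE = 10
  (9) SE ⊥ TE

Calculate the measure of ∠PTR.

Step 1: By the inverse law of cosines on triangle PTR: cos(∠PTR) = (6² + 8² − 10²) / (2·6·8) = 0/96 = 0, so ∠PTR = 90°.

Therefore, the measure of angle ∠PTR = 90°.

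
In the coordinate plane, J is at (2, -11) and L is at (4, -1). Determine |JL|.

The horizontal distance is |4 - 2| = 2 and the vertical distance is |-1 - -11| = 10.
By the Pythagorean theorem, d = sqrt(2^2 + 10^2) = sqrt(104) = 2*sqrt(26).

2*sqrt(26)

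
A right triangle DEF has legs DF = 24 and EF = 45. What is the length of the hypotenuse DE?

DE = sqrt(24^2 + 45^2) = sqrt(2601) = 51

51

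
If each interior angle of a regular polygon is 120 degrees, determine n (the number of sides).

Exterior angle = 180 - 120 = 60. n = 360 / 60 = 6.

6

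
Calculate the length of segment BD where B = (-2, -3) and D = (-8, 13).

d = sqrt((-6)^2 + (16)^2) = sqrt(292) = 2*sqrt(73)

2*sqrt(73)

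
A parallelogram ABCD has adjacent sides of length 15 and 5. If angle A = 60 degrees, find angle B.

Opposite sides of a parallelogram are parallel, so consecutive angles form co-interior angles on a transversal.
Co-interior angles sum to 180°, giving angle B = 180 - 60 = 120 degrees.

120 degrees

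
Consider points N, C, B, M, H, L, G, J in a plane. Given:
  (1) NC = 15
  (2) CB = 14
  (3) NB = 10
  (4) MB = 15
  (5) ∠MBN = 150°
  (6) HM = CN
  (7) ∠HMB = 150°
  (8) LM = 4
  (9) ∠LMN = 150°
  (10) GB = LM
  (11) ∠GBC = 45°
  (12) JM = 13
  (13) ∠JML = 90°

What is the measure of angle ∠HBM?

From the given relations: HM = CN = 15.
Step 1: By the law of cosines on triangle BMH: BH² = 15² + 15² − 2·15·15·cos(150°) = 839.71, so BH ≈ 28.98.
Step 2: By the inverse law of cosines on triangle HBM: cos(∠HBM) = (28.98² + 15² − 15²) / (2·28.98·15) = 839.71/869.33 = 0.9659, so ∠HBM = 15°.

Therefore, the measure of angle ∠HBM = 15°.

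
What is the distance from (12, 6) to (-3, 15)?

d = sqrt((-15)^2 + (9)^2) = sqrt(306) = 3*sqrt(34)

3*sqrt(34)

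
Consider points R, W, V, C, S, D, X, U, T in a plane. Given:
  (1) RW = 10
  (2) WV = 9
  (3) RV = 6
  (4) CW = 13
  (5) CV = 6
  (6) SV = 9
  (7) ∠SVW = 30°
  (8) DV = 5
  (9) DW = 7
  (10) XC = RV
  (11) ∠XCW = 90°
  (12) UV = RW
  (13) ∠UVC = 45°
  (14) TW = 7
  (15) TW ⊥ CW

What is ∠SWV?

Step 1: By the law of cosines on triangle WVS: WS² = 9² + 9² − 2·9·9·cos(30°) = 21.7, so WS ≈ 4.66.
Step 2: By the inverse law of cosines on triangle SWV: cos(∠SWV) = (4.66² + 9² − 9²) / (2·4.66·9) = 21.7/83.86 = 0.2588, so ∠SWV = 75°.

Therefore, the measure of angle ∠SWV = 75°.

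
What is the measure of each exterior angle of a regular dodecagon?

Each exterior angle of a regular n-gon is 360 / n.
For n = 12: 360 / 12 = 30 degrees.

30 degrees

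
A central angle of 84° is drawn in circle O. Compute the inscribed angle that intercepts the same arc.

Inscribed angle = 84° / 2 = 42° (inscribed angle theorem).

42°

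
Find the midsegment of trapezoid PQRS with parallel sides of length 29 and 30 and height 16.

The midsegment (median) of a trapezoid connects the midpoints of the non-parallel sides.
Its length is the average of the two bases: (29 + 30) / 2 = 59/2.

59/2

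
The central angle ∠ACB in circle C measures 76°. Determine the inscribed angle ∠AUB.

Inscribed angle = 76° / 2 = 38° (inscribed angle theorem).

38°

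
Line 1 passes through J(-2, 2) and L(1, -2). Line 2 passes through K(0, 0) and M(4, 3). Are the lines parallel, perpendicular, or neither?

Slope of line 1: m1 = (-2 - 2)/(1 - -2) = -4/3 = -4/3
Slope of line 2: m2 = (3 - 0)/(4 - 0) = 3/4 = 3/4
m1 * m2 = (-4/3) * (3/4) = -1 = -1, so the lines are perpendicular.

Perpendicular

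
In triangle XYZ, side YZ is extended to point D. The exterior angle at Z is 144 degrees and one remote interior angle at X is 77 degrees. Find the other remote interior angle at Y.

By the exterior angle theorem: exterior angle = sum of remote interior angles.
144 = 77 + angle Y
angle Y = 144 - 77 = 67 degrees

67 degrees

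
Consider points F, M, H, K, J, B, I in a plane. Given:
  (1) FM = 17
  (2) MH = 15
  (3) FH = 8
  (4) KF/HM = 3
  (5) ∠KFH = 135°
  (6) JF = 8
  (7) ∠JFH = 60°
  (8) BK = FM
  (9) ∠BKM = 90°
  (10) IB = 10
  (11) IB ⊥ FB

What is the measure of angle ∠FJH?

Step 1: By the law of cosines on triangle JFH: JH² = 8² + 8² − 2·8·8·cos(60°) = 64, so JH = 8.
Step 2: By the inverse law of cosines on triangle FJH: cos(∠FJH) = (8² + 8² − 8²) / (2·8·8) = 64/128 = 0.5, so ∠FJH = 60°.

Therefore, the measure of angle ∠FJH = 60°.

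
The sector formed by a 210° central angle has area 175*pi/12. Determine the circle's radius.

r² = 360 × 175*pi/12 / (π × 210) = 25, so r = 5.

5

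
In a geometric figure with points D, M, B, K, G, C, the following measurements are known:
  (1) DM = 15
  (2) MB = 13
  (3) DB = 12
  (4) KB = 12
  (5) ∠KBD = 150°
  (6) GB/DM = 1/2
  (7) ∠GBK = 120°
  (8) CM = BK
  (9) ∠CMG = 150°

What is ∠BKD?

Step 1: By the law of cosines on triangle KBD: KD² = 12² + 12² − 2·12·12·cos(150°) = 537.42, so KD ≈ 23.18.
Step 2: By the inverse law of cosines on triangle BKD: cos(∠BKD) = (12² + 23.18² − 12²) / (2·12·23.18) = 537.42/556.37 = 0.9659, so ∠BKD = 15°.

Therefore, the measure of angle ∠BKD = 15°.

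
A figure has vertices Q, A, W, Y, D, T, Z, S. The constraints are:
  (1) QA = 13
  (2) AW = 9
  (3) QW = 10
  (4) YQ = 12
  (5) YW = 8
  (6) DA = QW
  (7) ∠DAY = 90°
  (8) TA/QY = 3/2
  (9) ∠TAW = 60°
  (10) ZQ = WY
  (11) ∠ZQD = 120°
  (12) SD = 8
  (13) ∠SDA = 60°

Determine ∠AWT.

From the given relations: TA = 3/2·QY = 3/2·12 = 18.
Step 1: By the law of cosines on triangle WAT: WT² = 9² + 18² − 2·9·18·cos(60°) = 243, so WT = 9·√3.
Step 2: By the inverse law of cosines on triangle AWT: cos(∠AWT) = (9² + (9·√3)² − 18²) / (2·9·9·√3) = 0/280.59 = 0, so ∠AWT = 90°.

Therefore, the measure of angle ∠AWT = 90°.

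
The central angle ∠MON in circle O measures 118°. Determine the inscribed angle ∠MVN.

An inscribed angle intercepts an arc from a point on the circle, while the central angle intercepts the same arc from the center.
The inscribed angle is always half the central angle: 118° / 2 = 59°.

59°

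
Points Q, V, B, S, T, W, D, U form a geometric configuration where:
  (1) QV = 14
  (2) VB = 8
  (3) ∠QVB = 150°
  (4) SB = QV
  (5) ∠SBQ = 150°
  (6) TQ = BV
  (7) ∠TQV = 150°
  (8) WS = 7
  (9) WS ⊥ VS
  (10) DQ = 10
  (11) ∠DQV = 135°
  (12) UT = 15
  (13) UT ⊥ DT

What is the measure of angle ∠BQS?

From the given relations: SB = QV = 14.
Step 1: By the law of cosines on triangle QVB: QB² = 14² + 8² − 2·14·8·cos(150°) = 453.99, so QB ≈ 21.31.
Step 2: By the law of cosines on triangle QBS: QS² = 21.31² + 14² − 2·21.31·14·cos(150°) = 1166.66, so QS ≈ 34.16.
Step 3: By the inverse law of cosines on triangle BQS: cos(∠BQS) = (21.31² + 34.16² − 14²) / (2·21.31·34.16) = 1424.65/1455.54 = 0.9788, so ∠BQS = 11.83°.

Therefore, the measure of angle ∠BQS = 11.83°.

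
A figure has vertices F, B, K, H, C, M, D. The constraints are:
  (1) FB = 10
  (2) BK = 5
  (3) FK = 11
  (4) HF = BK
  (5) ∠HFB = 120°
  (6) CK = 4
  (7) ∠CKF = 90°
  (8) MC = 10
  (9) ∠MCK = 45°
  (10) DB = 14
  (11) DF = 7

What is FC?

Step 1: By the law of cosines on triangle FKC: FC² = 11² + 4² − 2·11·4·cos(90°) = 137, so FC = √137.

Therefore, the length of FC = √137.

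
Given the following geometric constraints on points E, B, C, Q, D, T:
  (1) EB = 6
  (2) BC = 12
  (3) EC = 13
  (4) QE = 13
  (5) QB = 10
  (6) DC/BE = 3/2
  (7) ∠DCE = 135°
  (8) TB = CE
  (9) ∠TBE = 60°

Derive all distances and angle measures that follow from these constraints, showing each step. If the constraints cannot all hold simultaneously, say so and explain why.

The constraints are consistent.

From the given relations:
  DC = 3/2·BE = 3/2·6 = 9
  TB = CE = 13

Step 1: From EC = 13, CD = 9, and ∠ECD = 135°, by the law of cosines:
  ED² = EC² + CD² - 2·EC·CD·cos(135°) = 169 + 81 + 165.5 = 415.5
  ED ≈ 20.38

Step 2: From EB = 6, BT = 13, and ∠EBT = 60°, by the law of cosines:
  ET² = EB² + BT² - 2·EB·BT·cos(60°) = 36 + 169 - 78 = 127
  ET = √127

Step 3: From EB = 6, EC = 13, BC = 12, by the inverse law of cosines:
  cos(∠BEC) = (EB² + EC² - BC²) / (2·EB·EC)
  ∠BEC = 66.98°

Step 4: From EB = 6, EQ = 13, BQ = 10, by the inverse law of cosines:
  cos(∠BEQ) = (EB² + EQ² - BQ²) / (2·EB·EQ)
  ∠BEQ = 47.7°

Step 5: From BC = 12, BE = 6, CE = 13, by the inverse law of cosines:
  cos(∠CBE) = (BC² + BE² - CE²) / (2·BC·BE)
  ∠CBE = 85.62°

Step 6: From BE = 6, BQ = 10, EQ = 13, by the inverse law of cosines:
  cos(∠EBQ) = (BE² + BQ² - EQ²) / (2·BE·BQ)
  ∠EBQ = 105.96°

Step 7: From CB = 12, CE = 13, BE = 6, by the inverse law of cosines:
  cos(∠BCE) = (CB² + CE² - BE²) / (2·CB·CE)
  ∠BCE = 27.4°

Step 8: From QB = 10, QE = 13, BE = 6, by the inverse law of cosines:
  cos(∠BQE) = (QB² + QE² - BE²) / (2·QB·QE)
  ∠BQE = 26.34°

Step 9: From EB = 6, ET = √127, BT = 13, by the inverse law of cosines:
  cos(∠BET) = (EB² + ET² - BT²) / (2·EB·ET)
  ∠BET = 92.54°

Step 10: From EC = 13, ED = 20.38, CD = 9, by the inverse law of cosines:
  cos(∠CED) = (EC² + ED² - CD²) / (2·EC·ED)
  ∠CED = 18.19°

Step 11: From DC = 9, DE = 20.38, CE = 13, by the inverse law of cosines:
  cos(∠CDE) = (DC² + DE² - CE²) / (2·DC·DE)
  ∠CDE = 26.81°

Step 12: From TB = 13, TE = √127, BE = 6, by the inverse law of cosines:
  cos(∠BTE) = (TB² + TE² - BE²) / (2·TB·TE)
  ∠BTE = 27.46°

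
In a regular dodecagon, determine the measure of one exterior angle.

Each exterior angle of a regular n-gon is 360 / n.
For n = 12: 360 / 12 = 30 degrees.

30 degrees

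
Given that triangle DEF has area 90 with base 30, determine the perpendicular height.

Rearranging the area formula Area = (1/2) * base * height:
height = 2 * Area / base = 2 * 90 / 30 = 6.

6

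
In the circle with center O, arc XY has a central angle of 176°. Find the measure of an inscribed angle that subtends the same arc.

An inscribed angle intercepts an arc from a point on the circle, while the central angle intercepts the same arc from the center.
The inscribed angle is always half the central angle: 176° / 2 = 88°.

88°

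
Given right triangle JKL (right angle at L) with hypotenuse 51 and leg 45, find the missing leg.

Rearranging the Pythagorean theorem to solve for the unknown leg:
leg^2 = hypotenuse^2 - known_leg^2 = 2601 - 2025 = 576
leg = sqrt(576) = 24.

24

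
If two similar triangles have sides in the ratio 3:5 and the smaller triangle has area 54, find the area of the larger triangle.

For similar figures, the area ratio equals the square of the side ratio.
Side ratio (the smaller triangle to the larger triangle) = 3:5, so area ratio = 3^2:5^2 = 9:25.
If the area of the smaller triangle is 54, then the area of the larger triangle = 54 * (25/9) = 150.

150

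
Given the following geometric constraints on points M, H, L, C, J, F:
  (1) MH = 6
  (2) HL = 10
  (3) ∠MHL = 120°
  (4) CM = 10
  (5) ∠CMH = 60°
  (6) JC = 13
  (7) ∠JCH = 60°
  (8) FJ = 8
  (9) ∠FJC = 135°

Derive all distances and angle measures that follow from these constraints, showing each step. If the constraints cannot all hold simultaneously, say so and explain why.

The constraints are consistent.

Step 1: From MH = 6, HL = 10, and ∠MHL = 120°, by the law of cosines:
  ML² = MH² + HL² - 2·MH·HL·cos(120°) = 36 + 100 + 60 = 196
  ML = 14

Step 2: From HM = 6, MC = 10, and ∠HMC = 60°, by the law of cosines:
  HC² = HM² + MC² - 2·HM·MC·cos(60°) = 36 + 100 - 60 = 76
  HC = 2·√19

Step 3: From CJ = 13, JF = 8, and ∠CJF = 135°, by the law of cosines:
  CF² = CJ² + JF² - 2·CJ·JF·cos(135°) = 169 + 64 + 147.1 = 380.1
  CF ≈ 19.5

Step 4: From HC = 2·√19, CJ = 13, and ∠HCJ = 60°, by the law of cosines:
  HJ² = HC² + CJ² - 2·HC·CJ·cos(60°) = 76 + 169 - 113.3 = 131.7
  HJ ≈ 11.47

Step 5: From MH = 6, ML = 14, HL = 10, by the inverse law of cosines:
  cos(∠HML) = (MH² + ML² - HL²) / (2·MH·ML)
  ∠HML = 38.21°

Step 6: From HC = 2·√19, HM = 6, CM = 10, by the inverse law of cosines:
  cos(∠CHM) = (HC² + HM² - CM²) / (2·HC·HM)
  ∠CHM = 83.41°

Step 7: From LH = 10, LM = 14, HM = 6, by the inverse law of cosines:
  cos(∠HLM) = (LH² + LM² - HM²) / (2·LH·LM)
  ∠HLM = 21.79°

Step 8: From CF = 19.5, CJ = 13, FJ = 8, by the inverse law of cosines:
  cos(∠FCJ) = (CF² + CJ² - FJ²) / (2·CF·CJ)
  ∠FCJ = 16.87°

Step 9: From CH = 2·√19, CM = 10, HM = 6, by the inverse law of cosines:
  cos(∠HCM) = (CH² + CM² - HM²) / (2·CH·CM)
  ∠HCM = 36.59°

Step 10: From FC = 19.5, FJ = 8, CJ = 13, by the inverse law of cosines:
  cos(∠CFJ) = (FC² + FJ² - CJ²) / (2·FC·FJ)
  ∠CFJ = 28.13°

Step 11: From HC = 2·√19, HJ = 11.47, CJ = 13, by the inverse law of cosines:
  cos(∠CHJ) = (HC² + HJ² - CJ²) / (2·HC·HJ)
  ∠CHJ = 78.86°

Step 12: From JC = 13, JH = 11.47, CH = 2·√19, by the inverse law of cosines:
  cos(∠CJH) = (JC² + JH² - CH²) / (2·JC·JH)
  ∠CJH = 41.14°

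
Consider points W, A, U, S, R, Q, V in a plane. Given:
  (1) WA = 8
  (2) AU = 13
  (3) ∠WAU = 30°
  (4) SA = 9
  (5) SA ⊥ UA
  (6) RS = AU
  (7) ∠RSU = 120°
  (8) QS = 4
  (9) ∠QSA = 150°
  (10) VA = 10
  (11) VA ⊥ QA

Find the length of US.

Step 1: By the law of cosines on triangle UAS: US² = 13² + 9² − 2·13·9·cos(90°) = 250, so US = 5·√10.

Therefore, the length of US = 5·√10.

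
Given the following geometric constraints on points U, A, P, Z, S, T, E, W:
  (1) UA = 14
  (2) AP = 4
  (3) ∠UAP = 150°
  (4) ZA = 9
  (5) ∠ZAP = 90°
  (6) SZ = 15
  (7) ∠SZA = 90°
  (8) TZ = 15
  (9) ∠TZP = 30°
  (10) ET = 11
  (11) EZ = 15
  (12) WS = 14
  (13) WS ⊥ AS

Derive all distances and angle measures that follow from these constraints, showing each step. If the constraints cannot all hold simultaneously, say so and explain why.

The constraints are consistent.

Step 1: From UA = 14, AP = 4, and ∠UAP = 150°, by the law of cosines:
  UP² = UA² + AP² - 2·UA·AP·cos(150°) = 196 + 16 + 96.99 = 309
  UP ≈ 17.58

Step 2: From AZ = 9, ZS = 15, and ∠AZS = 90°, by the law of cosines:
  AS² = AZ² + ZS² - 2·AZ·ZS·cos(90°) = 81 + 225 - 0 = 306
  AS = 3·√34

Step 3: From PA = 4, AZ = 9, and ∠PAZ = 90°, by the law of cosines:
  PZ² = PA² + AZ² - 2·PA·AZ·cos(90°) = 16 + 81 - 0 = 97
  PZ = √97

Step 4: From ZE = 15, ZT = 15, ET = 11, by the inverse law of cosines:
  cos(∠EZT) = (ZE² + ZT² - ET²) / (2·ZE·ZT)
  ∠EZT = 43.02°

Step 5: From TE = 11, TZ = 15, EZ = 15, by the inverse law of cosines:
  cos(∠ETZ) = (TE² + TZ² - EZ²) / (2·TE·TZ)
  ∠ETZ = 68.49°

Step 6: From ET = 11, EZ = 15, TZ = 15, by the inverse law of cosines:
  cos(∠TEZ) = (ET² + EZ² - TZ²) / (2·ET·EZ)
  ∠TEZ = 68.49°

Step 7: From AS = 3·√34, SW = 14, and ∠ASW = 90°, by the law of cosines:
  AW² = AS² + SW² - 2·AS·SW·cos(90°) = 306 + 196 - 0 = 502
  AW ≈ 22.41

Step 8: From PZ = √97, ZT = 15, and ∠PZT = 30°, by the law of cosines:
  PT² = PZ² + ZT² - 2·PZ·ZT·cos(30°) = 97 + 225 - 255.9 = 66.12
  PT ≈ 8.13

Step 9: From UA = 14, UP = 17.58, AP = 4, by the inverse law of cosines:
  cos(∠AUP) = (UA² + UP² - AP²) / (2·UA·UP)
  ∠AUP = 6.53°

Step 10: From AS = 3·√34, AZ = 9, SZ = 15, by the inverse law of cosines:
  cos(∠SAZ) = (AS² + AZ² - SZ²) / (2·AS·AZ)
  ∠SAZ = 59.04°

Step 11: From PA = 4, PU = 17.58, AU = 14, by the inverse law of cosines:
  cos(∠APU) = (PA² + PU² - AU²) / (2·PA·PU)
  ∠APU = 23.47°

Step 12: From PA = 4, PZ = √97, AZ = 9, by the inverse law of cosines:
  cos(∠APZ) = (PA² + PZ² - AZ²) / (2·PA·PZ)
  ∠APZ = 66.04°

Step 13: From ZA = 9, ZP = √97, AP = 4, by the inverse law of cosines:
  cos(∠AZP) = (ZA² + ZP² - AP²) / (2·ZA·ZP)
  ∠AZP = 23.96°

Step 14: From SA = 3·√34, SZ = 15, AZ = 9, by the inverse law of cosines:
  cos(∠ASZ) = (SA² + SZ² - AZ²) / (2·SA·SZ)
  ∠ASZ = 30.96°

Step 15: From AS = 3·√34, AW = 22.41, SW = 14, by the inverse law of cosines:
  cos(∠SAW) = (AS² + AW² - SW²) / (2·AS·AW)
  ∠SAW = 38.67°

Step 16: From PT = 8.13, PZ = √97, TZ = 15, by the inverse law of cosines:
  cos(∠TPZ) = (PT² + PZ² - TZ²) / (2·PT·PZ)
  ∠TPZ = 112.73°

Step 17: From TP = 8.13, TZ = 15, PZ = √97, by the inverse law of cosines:
  cos(∠PTZ) = (TP² + TZ² - PZ²) / (2·TP·TZ)
  ∠PTZ = 37.27°

Step 18: From WA = 22.41, WS = 14, AS = 3·√34, by the inverse law of cosines:
  cos(∠AWS) = (WA² + WS² - AS²) / (2·WA·WS)
  ∠AWS = 51.33°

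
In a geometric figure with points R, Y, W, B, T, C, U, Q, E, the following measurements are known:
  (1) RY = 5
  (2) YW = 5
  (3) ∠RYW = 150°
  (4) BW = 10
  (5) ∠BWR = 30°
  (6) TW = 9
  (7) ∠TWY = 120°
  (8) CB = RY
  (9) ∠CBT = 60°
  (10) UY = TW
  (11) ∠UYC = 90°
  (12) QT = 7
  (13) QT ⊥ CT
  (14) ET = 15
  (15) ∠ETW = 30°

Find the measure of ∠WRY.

Step 1: By the law of cosines on triangle RYW: RW² = 5² + 5² − 2·5·5·cos(150°) = 93.3, so RW ≈ 9.66.
Step 2: By the inverse law of cosines on triangle WRY: cos(∠WRY) = (9.66² + 5² − 5²) / (2·9.66·5) = 93.3/96.59 = 0.9659, so ∠WRY = 15°.

Therefore, the measure of angle ∠WRY = 15°.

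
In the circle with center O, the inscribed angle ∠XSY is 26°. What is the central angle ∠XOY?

Central angle = 2 × 26° = 52° (inscribed angle theorem).

52°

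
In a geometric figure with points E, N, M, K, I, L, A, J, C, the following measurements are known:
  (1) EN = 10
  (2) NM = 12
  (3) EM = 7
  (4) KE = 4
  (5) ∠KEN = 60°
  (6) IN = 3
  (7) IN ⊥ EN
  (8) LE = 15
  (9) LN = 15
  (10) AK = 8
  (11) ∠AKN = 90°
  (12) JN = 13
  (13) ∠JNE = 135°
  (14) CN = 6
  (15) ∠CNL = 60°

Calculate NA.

Step 1: By the law of cosines on triangle NEK: NK² = 10² + 4² − 2·10·4·cos(60°) = 76, so NK = 2·√19.
Step 2: By the law of cosines on triangle NKA: NA² = (2·√19)² + 8² − 2·2·√19·8·cos(90°) = 140, so NA = 2·√35.

Therefore, the length of NA = 2·√35.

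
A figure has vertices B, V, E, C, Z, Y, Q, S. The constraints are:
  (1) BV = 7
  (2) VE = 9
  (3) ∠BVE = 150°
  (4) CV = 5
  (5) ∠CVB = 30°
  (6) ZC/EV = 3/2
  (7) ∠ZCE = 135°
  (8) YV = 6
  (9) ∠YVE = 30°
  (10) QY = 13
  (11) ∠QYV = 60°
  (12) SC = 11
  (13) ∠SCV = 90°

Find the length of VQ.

Step 1: By the law of cosines on triangle VYQ: VQ² = 6² + 13² − 2·6·13·cos(60°) = 127, so VQ = √127.

Therefore, the length of VQ = √127.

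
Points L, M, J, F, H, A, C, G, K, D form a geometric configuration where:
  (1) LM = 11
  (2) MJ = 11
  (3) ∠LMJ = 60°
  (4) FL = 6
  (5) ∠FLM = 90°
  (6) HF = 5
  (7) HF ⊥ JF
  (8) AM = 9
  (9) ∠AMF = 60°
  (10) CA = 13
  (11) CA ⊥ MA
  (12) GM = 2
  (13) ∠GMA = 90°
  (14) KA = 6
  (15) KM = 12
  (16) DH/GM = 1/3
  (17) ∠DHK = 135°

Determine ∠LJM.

Step 1: By the law of cosines on triangle JML: JL² = 11² + 11² − 2·11·11·cos(60°) = 121, so JL = 11.
Step 2: By the inverse law of cosines on triangle LJM: cos(∠LJM) = (11² + 11² − 11²) / (2·11·11) = 121/242 = 0.5, so ∠LJM = 60°.

Therefore, the measure of angle ∠LJM = 60°.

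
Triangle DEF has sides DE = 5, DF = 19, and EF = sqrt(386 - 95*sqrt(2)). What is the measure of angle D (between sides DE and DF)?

cos(D) = (5² + 19² - (sqrt(386 - 95*sqrt(2)))²) / (2 × 5 × 19) = sqrt(2)/2, so D = arccos(sqrt(2)/2) = 45°.

45°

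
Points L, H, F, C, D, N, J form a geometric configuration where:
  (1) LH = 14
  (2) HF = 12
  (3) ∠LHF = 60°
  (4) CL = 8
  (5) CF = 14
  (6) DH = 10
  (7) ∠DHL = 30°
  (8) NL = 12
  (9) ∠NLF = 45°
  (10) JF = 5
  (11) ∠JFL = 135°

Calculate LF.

Step 1: By the law of cosines on triangle LHF: LF² = 14² + 12² − 2·14·12·cos(60°) = 172, so LF = 2·√43.

Therefore, the length of LF = 2·√43.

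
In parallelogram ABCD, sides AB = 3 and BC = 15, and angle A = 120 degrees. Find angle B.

Opposite sides of a parallelogram are parallel, so consecutive angles form co-interior angles on a transversal.
Co-interior angles sum to 180°, giving angle B = 180 - 120 = 60 degrees.

60 degrees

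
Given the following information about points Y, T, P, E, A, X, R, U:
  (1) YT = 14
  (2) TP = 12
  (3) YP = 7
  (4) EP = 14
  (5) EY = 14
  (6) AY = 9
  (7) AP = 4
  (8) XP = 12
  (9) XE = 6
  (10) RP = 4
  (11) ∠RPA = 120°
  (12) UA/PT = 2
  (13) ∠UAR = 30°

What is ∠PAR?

Step 1: By the law of cosines on triangle APR: AR² = 4² + 4² − 2·4·4·cos(120°) = 48, so AR = 4·√3.
Step 2: By the inverse law of cosines on triangle PAR: cos(∠PAR) = (4² + (4·√3)² − 4²) / (2·4·4·√3) = 48/55.43 = 0.866, so ∠PAR = 30°.

Therefore, the measure of angle ∠PAR = 30°.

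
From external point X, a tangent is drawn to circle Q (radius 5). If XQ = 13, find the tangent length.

The tangent, radius, and line from the external point to the center form a right triangle.
The right angle is where the tangent meets the radius.
By the Pythagorean theorem: tangent² + 5² = 13²
tangent² = 169 - 25 = 144
tangent = 12

12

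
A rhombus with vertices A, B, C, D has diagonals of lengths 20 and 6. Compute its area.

The diagonals of a rhombus divide it into four right triangles.
Each triangle has legs 20/ 2 = 10 and 6/2 = 3, so each has area (1/2)*10*3 = 15.
Four such triangles give total area = (d1 * d2) / 2 = 60.

60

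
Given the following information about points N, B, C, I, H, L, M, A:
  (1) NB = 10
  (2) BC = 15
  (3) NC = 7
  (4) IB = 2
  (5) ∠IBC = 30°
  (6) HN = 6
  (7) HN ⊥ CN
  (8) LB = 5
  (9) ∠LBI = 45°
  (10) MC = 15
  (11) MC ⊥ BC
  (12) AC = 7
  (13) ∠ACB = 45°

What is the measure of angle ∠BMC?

Step 1: By the law of cosines on triangle MCB: MB² = 15² + 15² − 2·15·15·cos(90°) = 450, so MB = 15·√2.
Step 2: By the inverse law of cosines on triangle BMC: cos(∠BMC) = ((15·√2)² + 15² − 15²) / (2·15·√2·15) = 450/636.4 = 0.7071, so ∠BMC = 45°.

Therefore, the measure of angle ∠BMC = 45°.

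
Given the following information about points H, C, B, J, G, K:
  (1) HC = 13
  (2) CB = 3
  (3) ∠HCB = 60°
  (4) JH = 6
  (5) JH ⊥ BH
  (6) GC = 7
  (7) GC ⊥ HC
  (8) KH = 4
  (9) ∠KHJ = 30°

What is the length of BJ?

Step 1: By the law of cosines on triangle BCH: BH² = 3² + 13² − 2·3·13·cos(60°) = 139, so BH = √139.
Step 2: By the law of cosines on triangle BHJ: BJ² = √139² + 6² − 2·√139·6·cos(90°) = 175, so BJ = 5·√7.

Therefore, the length of BJ = 5·√7.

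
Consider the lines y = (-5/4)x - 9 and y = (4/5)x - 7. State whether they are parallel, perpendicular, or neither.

Slope of line 1: m1 = -5/4
Slope of line 2: m2 = 4/5
Two lines are perpendicular when the product of their slopes is -1 (negative reciprocals).
m1 * m2 = (-5/4) * (4/5) = -1, confirming perpendicularity.

Perpendicular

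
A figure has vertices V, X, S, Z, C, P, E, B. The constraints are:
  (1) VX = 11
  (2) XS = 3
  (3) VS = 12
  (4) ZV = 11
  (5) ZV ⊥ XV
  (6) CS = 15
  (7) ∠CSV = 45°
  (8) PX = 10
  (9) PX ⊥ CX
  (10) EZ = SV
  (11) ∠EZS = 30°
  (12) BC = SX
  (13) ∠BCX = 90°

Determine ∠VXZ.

Step 1: By the law of cosines on triangle XVZ: XZ² = 11² + 11² − 2·11·11·cos(90°) = 242, so XZ = 11·√2.
Step 2: By the inverse law of cosines on triangle VXZ: cos(∠VXZ) = (11² + (11·√2)² − 11²) / (2·11·11·√2) = 242/342.24 = 0.7071, so ∠VXZ = 45°.

Therefore, the measure of angle ∠VXZ = 45°.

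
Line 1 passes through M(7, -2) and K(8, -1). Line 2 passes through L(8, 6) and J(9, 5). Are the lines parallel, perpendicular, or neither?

Slope of line 1: m1 = (-1 - -2)/(8 - 7) = 1/1 = 1
Slope of line 2: m2 = (5 - 6)/(9 - 8) = -1/1 = -1
Two lines are perpendicular when the product of their slopes is -1 (negative reciprocals).
m1 * m2 = (1) * (-1) = -1, confirming perpendicularity.

Perpendicular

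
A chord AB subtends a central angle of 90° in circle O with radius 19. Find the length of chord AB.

Drop a perpendicular from the center to the chord, bisecting both the chord and the central angle.
Each half-chord = r sin(θ/2) = 19 sin(45°).
The full chord = 2 × 19 × sin(45°) = 19*sqrt(2).

19*sqrt(2)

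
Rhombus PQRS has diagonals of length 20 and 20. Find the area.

Area of a rhombus = (d1 * d2) / 2
Area = (20 * 20) / 2
Area = 400 / 2
Area = 200

200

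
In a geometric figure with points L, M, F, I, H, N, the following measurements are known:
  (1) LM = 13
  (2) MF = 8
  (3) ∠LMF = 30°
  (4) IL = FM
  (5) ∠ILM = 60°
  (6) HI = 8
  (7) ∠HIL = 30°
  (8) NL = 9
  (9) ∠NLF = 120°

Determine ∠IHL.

From the given relations: IL = FM = 8.
Step 1: By the law of cosines on triangle HIL: HL² = 8² + 8² − 2·8·8·cos(30°) = 17.15, so HL ≈ 4.14.
Step 2: By the inverse law of cosines on triangle IHL: cos(∠IHL) = (8² + 4.14² − 8²) / (2·8·4.14) = 17.15/66.26 = 0.2588, so ∠IHL = 75°.

Therefore, the measure of angle ∠IHL = 75°.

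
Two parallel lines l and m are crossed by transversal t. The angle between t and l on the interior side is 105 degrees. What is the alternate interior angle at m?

Alternate interior angles are equal: 105 degrees.

105 degrees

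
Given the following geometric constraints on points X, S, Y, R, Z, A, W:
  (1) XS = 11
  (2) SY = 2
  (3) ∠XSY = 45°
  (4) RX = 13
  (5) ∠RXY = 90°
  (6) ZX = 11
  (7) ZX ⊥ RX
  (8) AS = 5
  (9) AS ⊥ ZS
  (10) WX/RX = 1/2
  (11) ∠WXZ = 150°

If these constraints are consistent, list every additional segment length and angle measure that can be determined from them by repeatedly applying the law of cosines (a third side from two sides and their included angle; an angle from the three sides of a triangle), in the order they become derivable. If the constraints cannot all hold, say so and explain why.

The constraints are consistent. Derivable facts, in order:
After 1 step:
- RZ ≈ 17.03
- XY ≈ 9.69
- ZW ≈ 16.94
After 2 steps:
- YR ≈ 16.21
- ∠RZX = 49.76°
- ∠SXY = 8.39°
- ∠SYX = 126.61°
- ∠WZX = 11.06°
- ∠XRZ = 40.24°
- ∠XWZ = 18.94°
After 3 steps:
- ∠RYX = 53.3°
- ∠XRY = 36.7°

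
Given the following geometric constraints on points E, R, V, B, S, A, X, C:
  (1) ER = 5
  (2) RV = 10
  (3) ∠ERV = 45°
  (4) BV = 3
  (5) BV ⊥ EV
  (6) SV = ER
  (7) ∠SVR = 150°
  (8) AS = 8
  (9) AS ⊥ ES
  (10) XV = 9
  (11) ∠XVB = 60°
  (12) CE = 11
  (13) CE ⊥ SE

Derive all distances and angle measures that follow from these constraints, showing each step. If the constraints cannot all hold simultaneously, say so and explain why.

The constraints are consistent.

From the given relations:
  SV = ER = 5

Step 1: From ER = 5, RV = 10, and ∠ERV = 45°, by the law of cosines:
  EV² = ER² + RV² - 2·ER·RV·cos(45°) = 25 + 100 - 70.71 = 54.29
  EV ≈ 7.37

Step 2: From RV = 10, VS = 5, and ∠RVS = 150°, by the law of cosines:
  RS² = RV² + VS² - 2·RV·VS·cos(150°) = 100 + 25 + 86.6 = 211.6
  RS ≈ 14.55

Step 3: From BV = 3, VX = 9, and ∠BVX = 60°, by the law of cosines:
  BX² = BV² + VX² - 2·BV·VX·cos(60°) = 9 + 81 - 27 = 63
  BX = 3·√7

Step 4: From EV = 7.37, VB = 3, and ∠EVB = 90°, by the law of cosines:
  EB² = EV² + VB² - 2·EV·VB·cos(90°) = 54.29 + 9 - 0 = 63.29
  EB ≈ 7.96

Step 5: From ER = 5, EV = 7.37, RV = 10, by the inverse law of cosines:
  cos(∠REV) = (ER² + EV² - RV²) / (2·ER·EV)
  ∠REV = 106.32°

Step 6: From RS = 14.55, RV = 10, SV = 5, by the inverse law of cosines:
  cos(∠SRV) = (RS² + RV² - SV²) / (2·RS·RV)
  ∠SRV = 9.9°

Step 7: From VE = 7.37, VR = 10, ER = 5, by the inverse law of cosines:
  cos(∠EVR) = (VE² + VR² - ER²) / (2·VE·VR)
  ∠EVR = 28.68°

Step 8: From BV = 3, BX = 3·√7, VX = 9, by the inverse law of cosines:
  cos(∠VBX) = (BV² + BX² - VX²) / (2·BV·BX)
  ∠VBX = 100.89°

Step 9: From SR = 14.55, SV = 5, RV = 10, by the inverse law of cosines:
  cos(∠RSV) = (SR² + SV² - RV²) / (2·SR·SV)
  ∠RSV = 20.1°

Step 10: From XB = 3·√7, XV = 9, BV = 3, by the inverse law of cosines:
  cos(∠BXV) = (XB² + XV² - BV²) / (2·XB·XV)
  ∠BXV = 19.11°

Step 11: From EB = 7.96, EV = 7.37, BV = 3, by the inverse law of cosines:
  cos(∠BEV) = (EB² + EV² - BV²) / (2·EB·EV)
  ∠BEV = 22.15°

Step 12: From BE = 7.96, BV = 3, EV = 7.37, by the inverse law of cosines:
  cos(∠EBV) = (BE² + BV² - EV²) / (2·BE·BV)
  ∠EBV = 67.85°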